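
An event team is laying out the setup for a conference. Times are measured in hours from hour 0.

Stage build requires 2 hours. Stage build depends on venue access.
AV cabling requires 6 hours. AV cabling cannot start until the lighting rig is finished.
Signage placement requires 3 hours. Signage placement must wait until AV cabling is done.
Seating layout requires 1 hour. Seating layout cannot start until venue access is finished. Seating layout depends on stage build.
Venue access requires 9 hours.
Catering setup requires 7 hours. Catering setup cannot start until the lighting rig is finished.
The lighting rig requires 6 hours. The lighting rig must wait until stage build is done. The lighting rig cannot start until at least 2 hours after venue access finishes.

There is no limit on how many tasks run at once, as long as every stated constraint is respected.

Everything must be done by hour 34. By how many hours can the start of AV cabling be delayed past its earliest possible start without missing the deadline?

Venue access has no prerequisites, so it starts at hour 0 and finishes at hour 9.
Stage build cannot begin until venue access (finishes hour 9). It runs from hour 9 to 9 + 2 = hour 11.
The lighting rig has to wait for stage build (finishes hour 11); venue access (finishes hour 9, plus 2-hour gap → hour 11). The latest of these is hour 11, so the lighting rig runs hour 11 to 11 + 6 = hour 17.
AV cabling waits on the lighting rig (finishes hour 17), so it starts at hour 17 and finishes at 17 + 6 = hour 23.

Working backward from the deadline:
Signage placement must finish by hour 34; it takes 3 hours, so it must start by 34 − 3 = hour 31.
AV cabling must finish before signage placement (must start by hour 31). With a 6-hour duration, AV cabling must start by 31 − 6 = hour 25.
So AV cabling can start as early as hour 17 and as late as hour 25, giving 25 − 17 = 8 hours of slack.

8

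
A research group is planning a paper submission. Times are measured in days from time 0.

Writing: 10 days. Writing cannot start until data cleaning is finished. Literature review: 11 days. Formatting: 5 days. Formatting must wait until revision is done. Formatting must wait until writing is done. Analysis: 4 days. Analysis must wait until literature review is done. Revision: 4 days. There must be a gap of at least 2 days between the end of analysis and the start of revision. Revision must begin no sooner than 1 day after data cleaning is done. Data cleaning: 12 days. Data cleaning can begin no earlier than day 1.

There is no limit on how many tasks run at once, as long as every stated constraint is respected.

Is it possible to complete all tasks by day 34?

Data cleaning cannot begin until its own release at day 1. It runs from day 1 to 1 + 12 = day 13.
After data cleaning (finishes day 13), writing can start at day 13 and finishes at day 23.
Nothing blocks literature review, so it runs from day 0 to day 11.
Analysis waits on literature review (finishes day 11), so it starts at day 11 and finishes at 11 + 4 = day 15.
For revision: analysis (finishes day 15, plus 2-day gap → day 17); data cleaning (finishes day 13, plus 1-day gap → day 14). Taking the maximum gives a start of day 17, and it finishes at 17 + 4 = day 21.
Formatting cannot start until revision (finishes day 21); writing (finishes day 23). The controlling bound is day 23, so formatting finishes at 23 + 5 = day 28.
Every task is finished by day 28, which is no later than the deadline of 34, so the schedule is feasible.

Yes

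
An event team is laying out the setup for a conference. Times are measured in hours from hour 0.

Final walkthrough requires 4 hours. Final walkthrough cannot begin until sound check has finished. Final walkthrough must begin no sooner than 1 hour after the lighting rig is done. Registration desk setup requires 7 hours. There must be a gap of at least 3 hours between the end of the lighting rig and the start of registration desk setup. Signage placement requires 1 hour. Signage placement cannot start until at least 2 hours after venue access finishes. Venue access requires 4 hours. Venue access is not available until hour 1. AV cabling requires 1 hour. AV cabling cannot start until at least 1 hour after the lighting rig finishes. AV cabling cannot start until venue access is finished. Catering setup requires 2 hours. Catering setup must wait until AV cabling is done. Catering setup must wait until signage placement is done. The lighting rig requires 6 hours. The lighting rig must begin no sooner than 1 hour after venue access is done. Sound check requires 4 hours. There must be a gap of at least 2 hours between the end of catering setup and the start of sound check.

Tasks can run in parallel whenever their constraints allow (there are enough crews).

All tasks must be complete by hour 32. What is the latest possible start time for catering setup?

20

Final walkthrough has no dependents, so it just needs to finish by hour 32. Starting by 32 − 4 = hour 28 achieves that.
Sound check must finish before final walkthrough (must start by hour 28). With a 4-hour duration, sound check must start by 28 − 4 = hour 24.
Catering setup must finish before sound check (must start by hour 24, minus 2-hour gap → hour 22). With a 2-hour duration, catering setup must start by 22 − 2 = hour 20.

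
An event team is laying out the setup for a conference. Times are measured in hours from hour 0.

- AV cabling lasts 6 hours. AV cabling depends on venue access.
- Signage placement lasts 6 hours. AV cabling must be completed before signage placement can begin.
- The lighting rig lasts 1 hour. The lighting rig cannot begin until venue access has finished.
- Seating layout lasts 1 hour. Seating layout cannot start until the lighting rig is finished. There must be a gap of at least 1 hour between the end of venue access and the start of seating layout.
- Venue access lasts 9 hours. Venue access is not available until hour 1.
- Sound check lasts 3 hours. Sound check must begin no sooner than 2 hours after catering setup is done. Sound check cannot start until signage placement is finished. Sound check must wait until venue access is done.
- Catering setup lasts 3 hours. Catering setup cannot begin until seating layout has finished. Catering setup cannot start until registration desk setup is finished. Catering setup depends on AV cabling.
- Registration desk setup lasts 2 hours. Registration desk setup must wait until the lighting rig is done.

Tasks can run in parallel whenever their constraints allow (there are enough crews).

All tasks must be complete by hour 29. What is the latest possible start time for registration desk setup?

Nothing follows sound check; the deadline of hour 29 is its only limit. It must start by 29 − 3 = hour 26.
Catering setup must finish before sound check (must start by hour 26, minus 2-hour gap → hour 24). With a 3-hour duration, catering setup must start by 24 − 3 = hour 21.
Registration desk setup has to be done before catering setup (must start by hour 21). That means finishing by hour 21, i.e. starting by 21 − 2 = hour 19.

19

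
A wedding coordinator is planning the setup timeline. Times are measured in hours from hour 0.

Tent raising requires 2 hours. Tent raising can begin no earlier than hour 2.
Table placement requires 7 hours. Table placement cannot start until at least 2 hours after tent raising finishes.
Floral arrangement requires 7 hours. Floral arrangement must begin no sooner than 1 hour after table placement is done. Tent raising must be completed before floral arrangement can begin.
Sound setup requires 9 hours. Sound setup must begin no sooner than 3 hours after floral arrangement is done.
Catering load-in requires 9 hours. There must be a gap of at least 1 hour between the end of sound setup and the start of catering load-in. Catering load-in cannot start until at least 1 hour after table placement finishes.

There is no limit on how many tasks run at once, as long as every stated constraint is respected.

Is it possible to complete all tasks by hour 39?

Tent raising cannot begin until its own release at hour 2. It runs from hour 2 to 2 + 2 = hour 4.
Table placement waits on tent raising (finishes hour 4, plus 2-hour gap → hour 6), so it starts at hour 6 and finishes at 6 + 7 = hour 13.
Floral arrangement has to wait for table placement (finishes hour 13, plus 1-hour gap → hour 14); tent raising (finishes hour 4). The latest of these is hour 14, so floral arrangement runs hour 14 to 14 + 7 = hour 21.
Sound setup waits on floral arrangement (finishes hour 21, plus 3-hour gap → hour 24), so it starts at hour 24 and finishes at 24 + 9 = hour 33.
Catering load-in needs all of sound setup (finishes hour 33, plus 1-hour gap → hour 34); table placement (finishes hour 13, plus 1-hour gap → hour 14). That puts its earliest start at hour 34; it finishes at 34 + 9 = hour 43.
The earliest everything can be done is hour 43, which is after the deadline of 39, so it is not possible.

No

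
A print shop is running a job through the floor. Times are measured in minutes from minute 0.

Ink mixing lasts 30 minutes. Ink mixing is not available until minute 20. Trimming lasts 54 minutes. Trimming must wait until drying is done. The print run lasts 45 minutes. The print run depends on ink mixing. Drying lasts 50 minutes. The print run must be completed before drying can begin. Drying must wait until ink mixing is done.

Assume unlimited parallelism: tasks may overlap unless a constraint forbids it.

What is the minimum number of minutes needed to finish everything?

After its own release at minute 20, ink mixing can start at minute 20 and finishes at minute 50.
After ink mixing (finishes minute 50), the print run can start at minute 50 and finishes at minute 95.
Drying has to wait for the print run (finishes minute 95); ink mixing (finishes minute 50). The latest of these is minute 95, so drying runs minute 95 to 95 + 50 = minute 145.
After drying (finishes minute 145), trimming can start at minute 145 and finishes at minute 199.
All tasks are finished once the last one completes. Finish times: Ink mixing at 50, The print run at 95, Drying at 145, Trimming at 199. The latest is minute 199.

199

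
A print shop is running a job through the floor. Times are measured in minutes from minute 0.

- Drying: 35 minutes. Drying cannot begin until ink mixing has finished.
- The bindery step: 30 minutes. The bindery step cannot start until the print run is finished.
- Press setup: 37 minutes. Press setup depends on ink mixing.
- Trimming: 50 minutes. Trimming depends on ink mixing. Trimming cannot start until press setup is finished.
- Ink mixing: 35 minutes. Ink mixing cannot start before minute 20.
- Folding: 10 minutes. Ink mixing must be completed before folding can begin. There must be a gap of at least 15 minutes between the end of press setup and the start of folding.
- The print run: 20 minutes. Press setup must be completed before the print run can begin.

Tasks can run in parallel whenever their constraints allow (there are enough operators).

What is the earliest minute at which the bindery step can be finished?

Ink mixing waits on its own release at minute 20, so it starts at minute 20 and finishes at 20 + 35 = minute 55.
Press setup cannot begin until ink mixing (finishes minute 55). It runs from minute 55 to 55 + 37 = minute 92.
After press setup (finishes minute 92), the print run can start at minute 92 and finishes at minute 112.
The bindery step waits on the print run (finishes minute 112), so it starts at minute 112 and finishes at 112 + 30 = minute 142.

142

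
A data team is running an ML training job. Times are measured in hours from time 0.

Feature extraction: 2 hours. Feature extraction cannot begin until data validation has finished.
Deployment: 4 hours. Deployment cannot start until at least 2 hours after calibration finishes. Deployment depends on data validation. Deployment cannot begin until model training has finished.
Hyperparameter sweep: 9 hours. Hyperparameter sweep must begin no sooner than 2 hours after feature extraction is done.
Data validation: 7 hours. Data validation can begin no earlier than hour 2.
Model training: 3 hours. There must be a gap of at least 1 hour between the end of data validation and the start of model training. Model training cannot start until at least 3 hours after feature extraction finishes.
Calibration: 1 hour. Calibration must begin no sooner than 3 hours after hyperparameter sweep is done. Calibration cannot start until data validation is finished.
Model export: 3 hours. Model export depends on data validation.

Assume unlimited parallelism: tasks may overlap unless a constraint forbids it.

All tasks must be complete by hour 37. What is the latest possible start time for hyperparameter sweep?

To finish by hour 37, deployment (duration 4) must start no later than hour 33.
Calibration feeds into deployment (must start by hour 33, minus 2-hour gap → hour 31); so calibration must finish by hour 31 and therefore start by hour 30.
Hyperparameter sweep must finish before calibration (must start by hour 30, minus 3-hour gap → hour 27). With a 9-hour duration, hyperparameter sweep must start by 27 − 9 = hour 18.

18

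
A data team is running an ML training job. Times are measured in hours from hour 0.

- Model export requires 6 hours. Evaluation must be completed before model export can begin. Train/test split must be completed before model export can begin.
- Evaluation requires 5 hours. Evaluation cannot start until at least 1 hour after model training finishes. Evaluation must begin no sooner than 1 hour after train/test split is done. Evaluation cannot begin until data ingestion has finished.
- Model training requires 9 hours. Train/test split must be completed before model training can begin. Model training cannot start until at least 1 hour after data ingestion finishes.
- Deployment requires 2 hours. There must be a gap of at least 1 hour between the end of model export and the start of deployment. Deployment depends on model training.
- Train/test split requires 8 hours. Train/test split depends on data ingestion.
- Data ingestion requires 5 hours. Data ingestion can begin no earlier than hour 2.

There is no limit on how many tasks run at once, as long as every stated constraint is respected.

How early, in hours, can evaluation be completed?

30

Data ingestion cannot begin until its own release at hour 2. It runs from hour 2 to 2 + 5 = hour 7.
After data ingestion (finishes hour 7), train/test split can start at hour 7 and finishes at hour 15.
For model training: train/test split (finishes hour 15); data ingestion (finishes hour 7, plus 1-hour gap → hour 8). Taking the maximum gives a start of hour 15, and it finishes at 15 + 9 = hour 24.
Evaluation cannot start until model training (finishes hour 24, plus 1-hour gap → hour 25); train/test split (finishes hour 15, plus 1-hour gap → hour 16); data ingestion (finishes hour 7). The controlling bound is hour 25, so evaluation finishes at 25 + 5 = hour 30.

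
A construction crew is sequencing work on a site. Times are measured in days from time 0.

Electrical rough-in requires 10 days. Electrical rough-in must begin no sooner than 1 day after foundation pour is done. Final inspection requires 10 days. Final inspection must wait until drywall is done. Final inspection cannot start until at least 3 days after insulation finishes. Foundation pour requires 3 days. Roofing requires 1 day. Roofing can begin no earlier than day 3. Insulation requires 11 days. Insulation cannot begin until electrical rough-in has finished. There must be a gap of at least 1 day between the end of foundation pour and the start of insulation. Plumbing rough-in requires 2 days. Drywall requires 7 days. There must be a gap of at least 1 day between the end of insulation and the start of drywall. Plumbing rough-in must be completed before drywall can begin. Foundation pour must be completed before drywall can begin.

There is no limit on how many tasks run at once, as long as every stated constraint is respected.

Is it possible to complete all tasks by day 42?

Plumbing rough-in can start immediately at day 0; it finishes at day 2.
Roofing waits on its own release at day 3, so it starts at day 3 and finishes at 3 + 1 = day 4.
Foundation pour has no prerequisites, so it starts at day 0 and finishes at day 3.
Electrical rough-in cannot begin until foundation pour (finishes day 3, plus 1-day gap → day 4). It runs from day 4 to 4 + 10 = day 14.
Insulation has to wait for electrical rough-in (finishes day 14); foundation pour (finishes day 3, plus 1-day gap → day 4). The latest of these is day 14, so insulation runs day 14 to 14 + 11 = day 25.
Drywall cannot start until insulation (finishes day 25, plus 1-day gap → day 26); plumbing rough-in (finishes day 2); foundation pour (finishes day 3). The controlling bound is day 26, so drywall finishes at 26 + 7 = day 33.
For final inspection: drywall (finishes day 33); insulation (finishes day 25, plus 3-day gap → day 28). Taking the maximum gives a start of day 33, and it finishes at 33 + 10 = day 43.
The earliest everything can be done is day 43, which is after the deadline of 42, so it is not possible.

No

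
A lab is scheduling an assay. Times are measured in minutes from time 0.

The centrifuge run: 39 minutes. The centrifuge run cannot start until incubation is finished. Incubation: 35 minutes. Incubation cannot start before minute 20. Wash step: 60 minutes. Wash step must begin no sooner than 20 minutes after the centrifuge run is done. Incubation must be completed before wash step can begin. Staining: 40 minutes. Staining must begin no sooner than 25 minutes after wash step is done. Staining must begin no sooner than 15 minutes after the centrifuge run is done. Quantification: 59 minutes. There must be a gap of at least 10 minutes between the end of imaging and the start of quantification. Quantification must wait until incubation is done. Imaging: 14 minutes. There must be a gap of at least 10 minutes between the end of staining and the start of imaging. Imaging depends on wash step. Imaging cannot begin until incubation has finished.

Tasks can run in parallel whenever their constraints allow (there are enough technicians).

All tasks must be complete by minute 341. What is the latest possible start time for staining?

Nothing follows quantification; the deadline of minute 341 is its only limit. It must start by 341 − 59 = minute 282.
Imaging must finish before quantification (must start by minute 282, minus 10-minute gap → minute 272). With a 14-minute duration, imaging must start by 272 − 14 = minute 258.
Staining feeds into imaging (must start by minute 258, minus 10-minute gap → minute 248); so staining must finish by minute 248 and therefore start by minute 208.

208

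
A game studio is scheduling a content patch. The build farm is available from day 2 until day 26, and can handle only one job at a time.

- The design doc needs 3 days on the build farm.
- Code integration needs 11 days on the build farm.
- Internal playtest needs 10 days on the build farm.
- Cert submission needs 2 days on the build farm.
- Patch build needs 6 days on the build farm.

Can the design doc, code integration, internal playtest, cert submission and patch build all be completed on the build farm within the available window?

The build farm window is 26 − 2 = 24 days.
Running back to back, the jobs need 3 + 11 + 10 + 2 + 6 = 32 days on the build farm.
Since 32 > 24, they cannot all fit.

No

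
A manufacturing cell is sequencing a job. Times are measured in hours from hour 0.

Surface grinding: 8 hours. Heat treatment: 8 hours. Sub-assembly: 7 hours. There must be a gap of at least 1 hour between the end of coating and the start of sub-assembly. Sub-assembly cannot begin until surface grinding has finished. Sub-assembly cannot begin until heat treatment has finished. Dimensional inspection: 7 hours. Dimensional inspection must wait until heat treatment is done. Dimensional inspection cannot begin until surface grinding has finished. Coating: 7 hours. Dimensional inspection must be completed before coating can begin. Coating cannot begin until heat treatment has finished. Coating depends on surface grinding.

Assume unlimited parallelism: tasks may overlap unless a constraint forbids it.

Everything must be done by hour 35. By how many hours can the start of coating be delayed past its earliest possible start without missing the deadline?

5

Surface grinding has no prerequisites, so it starts at hour 0 and finishes at hour 8.
Nothing blocks heat treatment, so it runs from hour 0 to hour 8.
Dimensional inspection cannot start until heat treatment (finishes hour 8); surface grinding (finishes hour 8). The controlling bound is hour 8, so dimensional inspection finishes at 8 + 7 = hour 15.
For coating: dimensional inspection (finishes hour 15); heat treatment (finishes hour 8); surface grinding (finishes hour 8). Taking the maximum gives a start of hour 15, and it finishes at 15 + 7 = hour 22.

Working backward from the deadline:
Nothing follows sub-assembly; the deadline of hour 35 is its only limit. It must start by 35 − 7 = hour 28.
Coating feeds into sub-assembly (must start by hour 28, minus 1-hour gap → hour 27); so coating must finish by hour 27 and therefore start by hour 20.
So coating can start as early as hour 15 and as late as hour 20, giving 20 − 15 = 5 hours of slack.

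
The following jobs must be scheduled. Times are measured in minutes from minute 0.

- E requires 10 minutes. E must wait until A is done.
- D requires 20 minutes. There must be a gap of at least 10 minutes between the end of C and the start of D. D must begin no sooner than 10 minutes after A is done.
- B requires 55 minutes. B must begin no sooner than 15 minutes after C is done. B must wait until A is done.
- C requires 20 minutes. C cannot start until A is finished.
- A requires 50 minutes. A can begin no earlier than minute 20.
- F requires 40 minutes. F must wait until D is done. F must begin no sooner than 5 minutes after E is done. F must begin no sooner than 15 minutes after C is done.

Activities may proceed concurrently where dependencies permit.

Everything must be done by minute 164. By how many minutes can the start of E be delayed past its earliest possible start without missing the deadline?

After its own release at minute 20, A can start at minute 20 and finishes at minute 70.
E waits on A (finishes minute 70), so it starts at minute 70 and finishes at 70 + 10 = minute 80.

Working backward from the deadline:
Nothing follows F; the deadline of minute 164 is its only limit. It must start by 164 − 40 = minute 124.
Since F (must start by minute 124, minus 5-minute gap → minute 119) depends on it, E must finish by minute 119. Backing off its 10-minute duration gives a latest start of minute 109.
So E can start as early as minute 70 and as late as minute 109, giving 109 − 70 = 39 minutes of slack.

39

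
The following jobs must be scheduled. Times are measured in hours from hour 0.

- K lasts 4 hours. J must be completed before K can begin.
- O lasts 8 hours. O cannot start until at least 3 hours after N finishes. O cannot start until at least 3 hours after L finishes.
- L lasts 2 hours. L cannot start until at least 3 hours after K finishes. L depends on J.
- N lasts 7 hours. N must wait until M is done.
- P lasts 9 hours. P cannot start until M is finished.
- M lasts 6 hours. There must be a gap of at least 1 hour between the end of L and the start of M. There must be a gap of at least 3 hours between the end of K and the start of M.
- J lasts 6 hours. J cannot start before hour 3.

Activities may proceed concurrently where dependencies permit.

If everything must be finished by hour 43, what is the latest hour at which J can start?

3

O has no dependents, so it just needs to finish by hour 43. Starting by 43 − 8 = hour 35 achieves that.
N has to be done before O (must start by hour 35, minus 3-hour gap → hour 32). That means finishing by hour 32, i.e. starting by 32 − 7 = hour 25.
P must finish by hour 43; it takes 9 hours, so it must start by 43 − 9 = hour 34.
M has several dependents: N (must start by hour 25); P (must start by hour 34). The earliest of those limits is hour 25, so M must start by 25 − 6 = hour 19.
For L: M (must start by hour 19, minus 1-hour gap → hour 18); O (must start by hour 35, minus 3-hour gap → hour 32). The most restrictive is hour 18; with a 2-hour duration, L must start by hour 16.
K must finish in time for L (must start by hour 16, minus 3-hour gap → hour 13); M (must start by hour 19, minus 3-hour gap → hour 16). The tightest is hour 13, so K must start by 13 − 4 = hour 9.
For J: K (must start by hour 9); L (must start by hour 16). The most restrictive is hour 9; with a 6-hour duration, J must start by hour 3.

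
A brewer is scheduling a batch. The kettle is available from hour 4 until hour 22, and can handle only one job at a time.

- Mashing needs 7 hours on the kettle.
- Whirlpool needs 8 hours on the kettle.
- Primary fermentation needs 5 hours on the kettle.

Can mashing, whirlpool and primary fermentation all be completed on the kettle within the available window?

No

The kettle window is 22 − 4 = 18 hours.
Running back to back, the jobs need 7 + 8 + 5 = 20 hours on the kettle.
Since 20 > 18, they cannot all fit.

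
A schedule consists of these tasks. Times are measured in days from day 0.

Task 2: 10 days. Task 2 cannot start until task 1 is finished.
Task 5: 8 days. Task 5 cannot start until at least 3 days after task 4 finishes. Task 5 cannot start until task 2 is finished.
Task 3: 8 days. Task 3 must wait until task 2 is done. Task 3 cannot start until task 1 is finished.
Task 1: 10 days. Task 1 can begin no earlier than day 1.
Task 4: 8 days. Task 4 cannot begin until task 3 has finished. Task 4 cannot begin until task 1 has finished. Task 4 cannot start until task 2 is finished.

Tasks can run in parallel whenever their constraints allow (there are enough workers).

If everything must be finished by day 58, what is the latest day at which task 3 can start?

31

To finish by day 58, task 5 (duration 8) must start no later than day 50.
Since task 5 (must start by day 50, minus 3-day gap → day 47) depends on it, task 4 must finish by day 47. Backing off its 8-day duration gives a latest start of day 39.
Since task 4 (must start by day 39) depends on it, task 3 must finish by day 39. Backing off its 8-day duration gives a latest start of day 31.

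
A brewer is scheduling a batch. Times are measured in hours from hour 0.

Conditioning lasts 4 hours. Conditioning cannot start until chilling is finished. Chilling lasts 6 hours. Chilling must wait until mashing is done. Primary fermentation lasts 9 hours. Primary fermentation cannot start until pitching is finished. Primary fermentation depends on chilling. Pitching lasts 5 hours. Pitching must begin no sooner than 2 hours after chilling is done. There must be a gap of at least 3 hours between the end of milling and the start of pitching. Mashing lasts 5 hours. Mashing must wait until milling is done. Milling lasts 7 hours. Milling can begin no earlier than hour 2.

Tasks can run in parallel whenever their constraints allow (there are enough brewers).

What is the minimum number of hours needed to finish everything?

36

Milling cannot begin until its own release at hour 2. It runs from hour 2 to 2 + 7 = hour 9.
After milling (finishes hour 9), mashing can start at hour 9 and finishes at hour 14.
After mashing (finishes hour 14), chilling can start at hour 14 and finishes at hour 20.
Conditioning cannot begin until chilling (finishes hour 20). It runs from hour 20 to 20 + 4 = hour 24.
Pitching cannot start until chilling (finishes hour 20, plus 2-hour gap → hour 22); milling (finishes hour 9, plus 3-hour gap → hour 12). The controlling bound is hour 22, so pitching finishes at 22 + 5 = hour 27.
Primary fermentation has to wait for pitching (finishes hour 27); chilling (finishes hour 20). The latest of these is hour 27, so primary fermentation runs hour 27 to 27 + 9 = hour 36.
All tasks are finished once the last one completes. Finish times: Milling at 9, Mashing at 14, Chilling at 20, Pitching at 27, Primary fermentation at 36, Conditioning at 24. The latest is hour 36.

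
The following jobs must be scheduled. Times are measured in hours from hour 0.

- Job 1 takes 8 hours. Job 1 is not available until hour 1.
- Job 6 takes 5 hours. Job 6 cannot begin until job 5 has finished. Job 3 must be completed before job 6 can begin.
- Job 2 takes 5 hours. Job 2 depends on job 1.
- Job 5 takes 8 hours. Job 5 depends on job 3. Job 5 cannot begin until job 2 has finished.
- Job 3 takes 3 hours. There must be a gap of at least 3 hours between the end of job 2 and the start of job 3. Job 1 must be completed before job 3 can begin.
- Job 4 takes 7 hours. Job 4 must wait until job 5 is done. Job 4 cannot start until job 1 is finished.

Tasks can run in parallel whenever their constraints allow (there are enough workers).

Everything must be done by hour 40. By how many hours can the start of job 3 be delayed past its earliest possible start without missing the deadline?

Job 1 cannot begin until its own release at hour 1. It runs from hour 1 to 1 + 8 = hour 9.
After job 1 (finishes hour 9), job 2 can start at hour 9 and finishes at hour 14.
Job 3 cannot start until job 2 (finishes hour 14, plus 3-hour gap → hour 17); job 1 (finishes hour 9). The controlling bound is hour 17, so job 3 finishes at 17 + 3 = hour 20.

Working backward from the deadline:
Nothing follows job 4; the deadline of hour 40 is its only limit. It must start by 40 − 7 = hour 33.
To finish by hour 40, job 6 (duration 5) must start no later than hour 35.
Job 5 must finish in time for job 4 (must start by hour 33); job 6 (must start by hour 35). The tightest is hour 33, so job 5 must start by 33 − 8 = hour 25.
Job 3 has several dependents: job 5 (must start by hour 25); job 6 (must start by hour 35). The earliest of those limits is hour 25, so job 3 must start by 25 − 3 = hour 22.
So job 3 can start as early as hour 17 and as late as hour 22, giving 22 − 17 = 5 hours of slack.

5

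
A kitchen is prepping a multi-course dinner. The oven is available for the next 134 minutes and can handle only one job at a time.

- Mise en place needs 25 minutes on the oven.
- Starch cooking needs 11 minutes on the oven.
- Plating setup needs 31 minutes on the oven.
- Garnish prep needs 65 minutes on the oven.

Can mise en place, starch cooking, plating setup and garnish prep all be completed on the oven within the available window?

Running back to back, the jobs need 25 + 11 + 31 + 65 = 132 minutes on the oven.
Since 132 ≤ 134, they fit within the window.

Yes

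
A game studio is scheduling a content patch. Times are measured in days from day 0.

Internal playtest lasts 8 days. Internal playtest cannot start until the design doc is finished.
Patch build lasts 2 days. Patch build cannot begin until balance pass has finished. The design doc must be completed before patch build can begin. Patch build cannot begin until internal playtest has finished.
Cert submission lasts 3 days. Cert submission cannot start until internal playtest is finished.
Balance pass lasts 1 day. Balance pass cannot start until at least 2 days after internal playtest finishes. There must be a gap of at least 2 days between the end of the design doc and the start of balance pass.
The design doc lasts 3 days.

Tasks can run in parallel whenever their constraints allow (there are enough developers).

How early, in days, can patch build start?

14

The design doc has no prerequisites, so it starts at day 0 and finishes at day 3.
Internal playtest waits on the design doc (finishes day 3), so it starts at day 3 and finishes at 3 + 8 = day 11.
For balance pass: internal playtest (finishes day 11, plus 2-day gap → day 13); the design doc (finishes day 3, plus 2-day gap → day 5). Taking the maximum gives a start of day 13, and it finishes at 13 + 1 = day 14.
Patch build waits on balance pass (finishes day 14); the design doc (finishes day 3); internal playtest (finishes day 11). The latest of these is day 14, which is the earliest patch build can start.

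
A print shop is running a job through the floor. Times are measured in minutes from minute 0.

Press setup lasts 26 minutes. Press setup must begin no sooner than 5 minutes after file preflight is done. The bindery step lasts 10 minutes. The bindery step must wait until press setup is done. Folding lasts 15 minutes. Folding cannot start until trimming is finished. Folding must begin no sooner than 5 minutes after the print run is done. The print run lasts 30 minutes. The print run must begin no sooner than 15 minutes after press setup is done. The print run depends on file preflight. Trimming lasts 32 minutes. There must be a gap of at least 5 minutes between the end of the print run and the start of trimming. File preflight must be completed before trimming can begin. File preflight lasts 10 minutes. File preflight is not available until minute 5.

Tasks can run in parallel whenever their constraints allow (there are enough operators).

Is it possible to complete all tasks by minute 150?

File preflight waits on its own release at minute 5, so it starts at minute 5 and finishes at 5 + 10 = minute 15.
After file preflight (finishes minute 15, plus 5-minute gap → minute 20), press setup can start at minute 20 and finishes at minute 46.
The bindery step cannot begin until press setup (finishes minute 46). It runs from minute 46 to 46 + 10 = minute 56.
The print run cannot start until press setup (finishes minute 46, plus 15-minute gap → minute 61); file preflight (finishes minute 15). The controlling bound is minute 61, so the print run finishes at 61 + 30 = minute 91.
Trimming has to wait for the print run (finishes minute 91, plus 5-minute gap → minute 96); file preflight (finishes minute 15). The latest of these is minute 96, so trimming runs minute 96 to 96 + 32 = minute 128.
Folding needs all of trimming (finishes minute 128); the print run (finishes minute 91, plus 5-minute gap → minute 96). That puts its earliest start at minute 128; it finishes at 128 + 15 = minute 143.
Every task is finished by minute 143, which is no later than the deadline of 150, so the schedule is feasible.

Yes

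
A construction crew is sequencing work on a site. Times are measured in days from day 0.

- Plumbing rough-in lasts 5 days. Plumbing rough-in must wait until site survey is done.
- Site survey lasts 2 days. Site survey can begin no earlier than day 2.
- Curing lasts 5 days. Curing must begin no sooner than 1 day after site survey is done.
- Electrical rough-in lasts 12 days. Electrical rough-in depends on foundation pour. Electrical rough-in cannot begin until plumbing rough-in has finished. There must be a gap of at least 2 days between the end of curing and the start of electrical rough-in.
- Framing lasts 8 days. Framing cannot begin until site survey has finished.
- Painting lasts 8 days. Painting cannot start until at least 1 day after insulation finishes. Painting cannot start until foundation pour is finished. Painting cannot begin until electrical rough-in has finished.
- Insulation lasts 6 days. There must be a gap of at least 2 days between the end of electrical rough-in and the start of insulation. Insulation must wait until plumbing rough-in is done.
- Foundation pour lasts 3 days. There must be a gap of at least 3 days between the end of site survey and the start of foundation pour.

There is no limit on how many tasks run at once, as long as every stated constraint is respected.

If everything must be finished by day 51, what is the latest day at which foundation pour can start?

Painting has no dependents, so it just needs to finish by day 51. Starting by 51 − 8 = day 43 achieves that.
Insulation feeds into painting (must start by day 43, minus 1-day gap → day 42); so insulation must finish by day 42 and therefore start by day 36.
Electrical rough-in has several dependents: insulation (must start by day 36, minus 2-day gap → day 34); painting (must start by day 43). The earliest of those limits is day 34, so electrical rough-in must start by 34 − 12 = day 22.
Foundation pour must finish in time for electrical rough-in (must start by day 22); painting (must start by day 43). The tightest is day 22, so foundation pour must start by 22 − 3 = day 19.

19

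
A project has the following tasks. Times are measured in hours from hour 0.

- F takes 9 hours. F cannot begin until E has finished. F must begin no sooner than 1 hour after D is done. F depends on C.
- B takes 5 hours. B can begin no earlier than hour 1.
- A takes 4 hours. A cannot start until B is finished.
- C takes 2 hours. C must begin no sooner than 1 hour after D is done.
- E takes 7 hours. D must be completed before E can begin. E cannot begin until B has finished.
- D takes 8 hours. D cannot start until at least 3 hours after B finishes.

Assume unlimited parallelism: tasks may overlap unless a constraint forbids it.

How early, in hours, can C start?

B cannot begin until its own release at hour 1. It runs from hour 1 to 1 + 5 = hour 6.
After B (finishes hour 6, plus 3-hour gap → hour 9), D can start at hour 9 and finishes at hour 17.
C waits on D (finishes hour 17, plus 1-hour gap → hour 18), so the earliest it can start is hour 18.

18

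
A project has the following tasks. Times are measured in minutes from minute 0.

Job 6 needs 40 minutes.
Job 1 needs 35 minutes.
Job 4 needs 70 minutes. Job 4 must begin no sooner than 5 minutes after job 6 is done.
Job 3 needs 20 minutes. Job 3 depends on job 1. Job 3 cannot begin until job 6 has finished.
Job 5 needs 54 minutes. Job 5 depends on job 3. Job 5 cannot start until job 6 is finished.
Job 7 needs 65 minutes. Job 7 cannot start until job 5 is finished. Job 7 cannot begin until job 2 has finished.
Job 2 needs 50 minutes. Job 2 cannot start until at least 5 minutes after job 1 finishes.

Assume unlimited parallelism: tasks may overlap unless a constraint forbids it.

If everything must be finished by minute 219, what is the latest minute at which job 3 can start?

To finish by minute 219, job 7 (duration 65) must start no later than minute 154.
Job 5 feeds into job 7 (must start by minute 154); so job 5 must finish by minute 154 and therefore start by minute 100.
Job 3 has to be done before job 5 (must start by minute 100). That means finishing by minute 100, i.e. starting by 100 − 20 = minute 80.

80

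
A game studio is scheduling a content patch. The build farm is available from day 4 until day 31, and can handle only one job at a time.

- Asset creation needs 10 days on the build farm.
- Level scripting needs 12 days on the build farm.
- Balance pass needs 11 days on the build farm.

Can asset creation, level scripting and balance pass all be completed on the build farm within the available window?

The build farm window is 31 − 4 = 27 days.
Running back to back, the jobs need 10 + 12 + 11 = 33 days on the build farm.
Since 33 > 27, they cannot all fit.

No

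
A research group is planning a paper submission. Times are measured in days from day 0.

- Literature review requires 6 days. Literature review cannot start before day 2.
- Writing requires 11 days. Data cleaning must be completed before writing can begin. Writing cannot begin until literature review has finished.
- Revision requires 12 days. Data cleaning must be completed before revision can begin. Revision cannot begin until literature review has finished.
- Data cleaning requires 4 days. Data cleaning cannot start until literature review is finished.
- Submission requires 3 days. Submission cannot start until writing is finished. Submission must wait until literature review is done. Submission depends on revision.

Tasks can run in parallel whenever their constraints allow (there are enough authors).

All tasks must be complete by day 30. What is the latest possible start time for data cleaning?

11

Submission has no dependents, so it just needs to finish by day 30. Starting by 30 − 3 = day 27 achieves that.
Writing must finish before submission (must start by day 27). With an 11-day duration, writing must start by 27 − 11 = day 16.
Revision must finish before submission (must start by day 27). With a 12-day duration, revision must start by 27 − 12 = day 15.
Data cleaning must finish in time for writing (must start by day 16); revision (must start by day 15). The tightest is day 15, so data cleaning must start by 15 − 4 = day 11.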